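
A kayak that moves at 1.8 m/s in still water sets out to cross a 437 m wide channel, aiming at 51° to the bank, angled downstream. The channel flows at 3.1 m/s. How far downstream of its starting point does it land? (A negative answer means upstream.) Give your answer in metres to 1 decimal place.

Perpendicular speed = 1.399 m/s; crossing time = 437 / 1.399 = 312.397 s.
Net downstream speed = 4.233 m/s.
Drift = 4.233 × 312.397 = 1322.305 m (downstream).

1322.3 m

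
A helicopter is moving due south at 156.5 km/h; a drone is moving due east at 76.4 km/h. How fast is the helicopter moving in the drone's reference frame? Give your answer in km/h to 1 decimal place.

174.2 km/h

Taking east as x and north as y: helicopter velocity = (0.000, -156.500) km/h; drone velocity = (76.400, 0.000) km/h.
Velocity of helicopter relative to drone = (0.000, -156.500) − (76.400, 0.000) = (-76.400, -156.500) km/h.
Magnitude = |(-76.400, -156.500)| = 174.153 km/h.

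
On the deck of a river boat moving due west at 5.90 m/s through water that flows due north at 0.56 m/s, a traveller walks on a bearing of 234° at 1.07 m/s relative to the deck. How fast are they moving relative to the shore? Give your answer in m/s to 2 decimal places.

6.77 m/s

In east/north components (m/s): traveller relative to river boat = (-0.866, -0.629); river boat relative to water = (-5.900, 0.000); water relative to ground = (0.000, 0.560).
Sum = (-6.766, -0.069) m/s.
Speed = |(-6.766, -0.069)| = 6.766 m/s.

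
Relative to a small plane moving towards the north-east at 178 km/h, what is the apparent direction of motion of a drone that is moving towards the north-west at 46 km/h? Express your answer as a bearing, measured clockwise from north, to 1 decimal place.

239.5°

Taking east as x and north as y: drone velocity = (-32.527, 32.527) km/h; small plane velocity = (125.865, 125.865) km/h.
Velocity of drone relative to small plane = (-32.527, 32.527) − (125.865, 125.865) = (-158.392, -93.338) km/h.
Bearing = atan2(-158.39, -93.34) = 239.49° clockwise from north.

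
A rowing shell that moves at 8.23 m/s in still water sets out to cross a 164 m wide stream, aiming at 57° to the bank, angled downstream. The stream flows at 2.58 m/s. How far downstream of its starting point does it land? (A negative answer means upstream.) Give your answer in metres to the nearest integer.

168 m

Perpendicular speed = 6.902 m/s; crossing time = 164 / 6.902 = 23.760 s.
Net downstream speed = 7.062 m/s.
Drift = 7.062 × 23.760 = 167.805 m (downstream).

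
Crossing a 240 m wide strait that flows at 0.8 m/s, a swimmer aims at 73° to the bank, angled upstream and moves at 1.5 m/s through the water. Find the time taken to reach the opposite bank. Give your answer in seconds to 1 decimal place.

167.3 s

The component of the swimmer's velocity perpendicular to the bank is 1.5 × sin 73° = 1.434 m/s.
Only the cross-stream component determines the crossing time; the current contributes nothing perpendicular to the bank.
Time = 240 / 1.434 = 167.311 s.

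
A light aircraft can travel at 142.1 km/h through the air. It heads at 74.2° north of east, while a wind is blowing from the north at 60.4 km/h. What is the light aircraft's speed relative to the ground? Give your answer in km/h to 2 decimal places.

85.58 km/h

Taking east as x and north as y: velocity relative to the air = (38.691, 136.731) km/h; the air relative to ground = (0.000, -60.400) km/h.
Velocity relative to ground = (38.691, 136.731) + (0.000, -60.400) = (38.691, 76.331) km/h.
Speed = |(38.691, 76.331)| = 85.577 km/h.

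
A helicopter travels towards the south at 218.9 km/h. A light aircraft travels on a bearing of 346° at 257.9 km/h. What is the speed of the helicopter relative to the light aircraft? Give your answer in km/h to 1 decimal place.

473.3 km/h

Taking east as x and north as y: helicopter velocity = (0.000, -218.900) km/h; light aircraft velocity = (-62.392, 250.239) km/h.
Velocity of helicopter relative to light aircraft = (0.000, -218.900) − (-62.392, 250.239) = (62.392, -469.139) km/h.
Magnitude = |(62.392, -469.139)| = 473.270 km/h.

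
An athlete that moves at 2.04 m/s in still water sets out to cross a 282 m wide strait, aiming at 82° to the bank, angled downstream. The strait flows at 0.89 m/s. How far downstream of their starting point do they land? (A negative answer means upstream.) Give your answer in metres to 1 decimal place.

163.9 m

Perpendicular speed = 2.020 m/s; crossing time = 282 / 2.020 = 139.594 s.
Net downstream speed = 1.174 m/s.
Drift = 1.174 × 139.594 = 163.871 m (downstream).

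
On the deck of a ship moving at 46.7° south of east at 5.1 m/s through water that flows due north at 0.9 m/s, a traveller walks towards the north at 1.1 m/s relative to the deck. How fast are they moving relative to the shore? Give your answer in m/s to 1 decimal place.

3.9 m/s

In east/north components (m/s): traveller relative to ship = (0.000, 1.100); ship relative to water = (3.498, -3.712); water relative to ground = (0.000, 0.900).
Sum = (3.498, -1.712) m/s.
Speed = |(3.498, -1.712)| = 3.894 m/s.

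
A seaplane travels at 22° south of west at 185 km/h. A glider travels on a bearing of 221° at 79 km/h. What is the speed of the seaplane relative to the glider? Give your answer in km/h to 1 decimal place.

Taking east as x and north as y: seaplane velocity = (-171.529, -69.302) km/h; glider velocity = (-51.829, -59.622) km/h.
Velocity of seaplane relative to glider = (-171.529, -69.302) − (-51.829, -59.622) = (-119.700, -9.680) km/h.
Magnitude = |(-119.700, -9.680)| = 120.091 km/h.

120.1 km/h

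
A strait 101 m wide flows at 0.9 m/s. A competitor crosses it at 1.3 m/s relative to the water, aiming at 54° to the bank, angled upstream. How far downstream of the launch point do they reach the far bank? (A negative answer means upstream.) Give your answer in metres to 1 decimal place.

13.0 m

Perpendicular speed = 1.052 m/s; crossing time = 101 / 1.052 = 96.033 s.
Net downstream speed = 0.136 m/s.
Drift = 0.136 × 96.033 = 13.049 m (downstream).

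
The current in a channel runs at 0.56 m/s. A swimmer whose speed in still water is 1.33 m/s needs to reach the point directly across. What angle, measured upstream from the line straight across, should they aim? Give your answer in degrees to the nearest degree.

25°

To cancel the current, the upstream component of the swimmer's velocity must equal the flow: 1.33 sin θ = 0.56.
sin θ = 0.56 / 1.33 = 0.4211.
θ = arcsin(0.4211) = 24.901°.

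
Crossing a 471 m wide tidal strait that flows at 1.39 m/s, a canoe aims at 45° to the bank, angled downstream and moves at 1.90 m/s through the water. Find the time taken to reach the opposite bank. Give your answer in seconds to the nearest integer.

The component of the canoe's velocity perpendicular to the bank is 1.90 × sin 45° = 1.344 m/s.
The flow acts along the bank and has no component across it.
Time = 471 / 1.344 = 350.576 s.

351 s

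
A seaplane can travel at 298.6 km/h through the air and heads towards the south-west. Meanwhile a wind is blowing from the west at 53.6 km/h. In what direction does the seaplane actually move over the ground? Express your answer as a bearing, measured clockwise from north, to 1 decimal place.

216.7°

Taking east as x and north as y: velocity relative to the air = (-211.142, -211.142) km/h; the air relative to ground = (53.600, 0.000) km/h.
Velocity relative to ground = (-211.142, -211.142) + (53.600, 0.000) = (-157.542, -211.142) km/h.
Bearing = atan2(-157.54, -211.14) = 216.73° clockwise from north.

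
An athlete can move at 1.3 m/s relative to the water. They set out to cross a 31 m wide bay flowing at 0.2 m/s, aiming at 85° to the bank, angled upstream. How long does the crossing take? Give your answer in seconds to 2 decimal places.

The component of the athlete's velocity perpendicular to the bank is 1.3 × sin 85° = 1.295 m/s.
The flow acts along the bank and has no component across it.
Time = 31 / 1.295 = 23.937 s.

23.94 s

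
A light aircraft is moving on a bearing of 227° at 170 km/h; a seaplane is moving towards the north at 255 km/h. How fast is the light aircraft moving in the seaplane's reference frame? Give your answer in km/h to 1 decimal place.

Taking east as x and north as y: light aircraft velocity = (-124.330, -115.940) km/h; seaplane velocity = (0.000, 255.000) km/h.
Velocity of light aircraft relative to seaplane = (-124.330, -115.940) − (0.000, 255.000) = (-124.330, -370.940) km/h.
Magnitude = |(-124.330, -370.940)| = 391.221 km/h.

391.2 km/h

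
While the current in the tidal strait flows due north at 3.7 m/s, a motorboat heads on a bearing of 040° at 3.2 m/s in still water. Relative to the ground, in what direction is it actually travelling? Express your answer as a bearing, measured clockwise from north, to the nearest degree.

Taking east as x and north as y: velocity relative to the water = (2.057, 2.451) m/s; the water relative to ground = (0.000, 3.700) m/s.
Velocity relative to ground = (2.057, 2.451) + (0.000, 3.700) = (2.057, 6.151) m/s.
Bearing = atan2(2.06, 6.15) = 18.49° clockwise from north.

018°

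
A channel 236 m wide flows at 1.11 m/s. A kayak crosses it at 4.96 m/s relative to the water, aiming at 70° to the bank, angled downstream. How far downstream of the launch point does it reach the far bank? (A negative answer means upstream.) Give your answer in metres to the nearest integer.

Perpendicular speed = 4.661 m/s; crossing time = 236 / 4.661 = 50.634 s.
Net downstream speed = 2.806 m/s.
Drift = 2.806 × 50.634 = 142.101 m (downstream).

142 m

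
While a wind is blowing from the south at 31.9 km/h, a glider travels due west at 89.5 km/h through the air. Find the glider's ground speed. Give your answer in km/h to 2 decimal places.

Taking east as x and north as y: velocity relative to the air = (-89.500, 0.000) km/h; the air relative to ground = (0.000, 31.900) km/h.
Velocity relative to ground = (-89.500, 0.000) + (0.000, 31.900) = (-89.500, 31.900) km/h.
Speed = |(-89.500, 31.900)| = 95.015 km/h.

95.02 km/h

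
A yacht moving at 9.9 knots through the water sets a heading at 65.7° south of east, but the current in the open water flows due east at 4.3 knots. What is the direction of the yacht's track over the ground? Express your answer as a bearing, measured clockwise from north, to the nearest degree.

Taking east as x and north as y: velocity relative to the water = (4.074, -9.023) knots; the water relative to ground = (4.300, 0.000) knots.
Velocity relative to ground = (4.074, -9.023) + (4.300, 0.000) = (8.374, -9.023) knots.
Bearing = atan2(8.37, -9.02) = 137.14° clockwise from north.

137°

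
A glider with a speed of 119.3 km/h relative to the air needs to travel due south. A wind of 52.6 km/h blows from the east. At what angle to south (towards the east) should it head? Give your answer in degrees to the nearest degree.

26°

The wind pushes perpendicular to the desired track; the heading must have a component into the wind equal to 52.6 km/h: 119.3 sin θ = 52.6.
sin θ = 0.4409, so θ = 26.162°.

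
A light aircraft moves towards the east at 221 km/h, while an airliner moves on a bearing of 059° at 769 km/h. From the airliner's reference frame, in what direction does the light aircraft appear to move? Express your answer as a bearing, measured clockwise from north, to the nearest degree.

Taking east as x and north as y: light aircraft velocity = (221.000, 0.000) km/h; airliner velocity = (659.162, 396.064) km/h.
Velocity of light aircraft relative to airliner = (221.000, 0.000) − (659.162, 396.064) = (-438.162, -396.064) km/h.
Bearing = atan2(-438.16, -396.06) = 227.89° clockwise from north.

228°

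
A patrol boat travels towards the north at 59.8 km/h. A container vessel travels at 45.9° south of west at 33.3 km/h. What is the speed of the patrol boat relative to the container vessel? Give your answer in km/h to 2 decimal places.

Taking east as x and north as y: patrol boat velocity = (0.000, 59.800) km/h; container vessel velocity = (-23.174, -23.914) km/h.
Velocity of patrol boat relative to container vessel = (0.000, 59.800) − (-23.174, -23.914) = (23.174, 83.714) km/h.
Magnitude = |(23.174, 83.714)| = 86.862 km/h.

86.86 km/h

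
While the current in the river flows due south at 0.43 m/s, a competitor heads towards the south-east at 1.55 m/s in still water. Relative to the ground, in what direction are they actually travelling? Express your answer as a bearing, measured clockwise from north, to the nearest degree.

Taking east as x and north as y: velocity relative to the water = (1.096, -1.096) m/s; the water relative to ground = (0.000, -0.430) m/s.
Velocity relative to ground = (1.096, -1.096) + (0.000, -0.430) = (1.096, -1.526) m/s.
Bearing = atan2(1.10, -1.53) = 144.31° clockwise from north.

144°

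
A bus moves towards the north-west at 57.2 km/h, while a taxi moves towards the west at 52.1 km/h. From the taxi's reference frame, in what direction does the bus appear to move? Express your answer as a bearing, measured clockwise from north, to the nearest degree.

016°

Taking east as x and north as y: bus velocity = (-40.447, 40.447) km/h; taxi velocity = (-52.100, 0.000) km/h.
Velocity of bus relative to taxi = (-40.447, 40.447) − (-52.100, 0.000) = (11.653, 40.447) km/h.
Bearing = atan2(11.65, 40.45) = 16.07° clockwise from north.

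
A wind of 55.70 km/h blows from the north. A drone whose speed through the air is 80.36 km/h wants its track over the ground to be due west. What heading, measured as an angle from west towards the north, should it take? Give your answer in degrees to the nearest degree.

The wind pushes perpendicular to the desired track; the heading must have a component into the wind equal to 55.70 km/h: 80.36 sin θ = 55.70.
sin θ = 0.6931, so θ = 43.878°.

44°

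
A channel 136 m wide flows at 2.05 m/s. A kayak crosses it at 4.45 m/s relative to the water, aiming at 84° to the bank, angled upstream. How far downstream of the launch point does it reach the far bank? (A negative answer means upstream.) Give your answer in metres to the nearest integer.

49 m

Perpendicular speed = 4.426 m/s; crossing time = 136 / 4.426 = 30.730 s.
Net downstream speed = 1.585 m/s.
Drift = 1.585 × 30.730 = 48.703 m (downstream).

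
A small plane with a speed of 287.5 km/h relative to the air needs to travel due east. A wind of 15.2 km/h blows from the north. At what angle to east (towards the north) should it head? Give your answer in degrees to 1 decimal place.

The wind pushes perpendicular to the desired track; the heading must have a component into the wind equal to 15.2 km/h: 287.5 sin θ = 15.2.
sin θ = 0.0529, so θ = 3.031°.

3.0°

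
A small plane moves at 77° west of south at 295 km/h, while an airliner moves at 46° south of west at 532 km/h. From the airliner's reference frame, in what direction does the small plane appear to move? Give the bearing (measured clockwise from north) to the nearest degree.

Taking east as x and north as y: small plane velocity = (-287.439, -66.361) km/h; airliner velocity = (-369.558, -382.689) km/h.
Velocity of small plane relative to airliner = (-287.439, -66.361) − (-369.558, -382.689) = (82.119, 316.328) km/h.
Bearing = atan2(82.12, 316.33) = 14.55° clockwise from north.

015°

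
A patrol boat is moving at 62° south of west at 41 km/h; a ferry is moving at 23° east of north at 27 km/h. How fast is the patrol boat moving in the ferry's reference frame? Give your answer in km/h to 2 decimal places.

67.94 km/h

Taking east as x and north as y: patrol boat velocity = (-19.248, -36.201) km/h; ferry velocity = (10.550, 24.854) km/h.
Velocity of patrol boat relative to ferry = (-19.248, -36.201) − (10.550, 24.854) = (-29.798, -61.054) km/h.
Magnitude = |(-29.798, -61.054)| = 67.938 km/h.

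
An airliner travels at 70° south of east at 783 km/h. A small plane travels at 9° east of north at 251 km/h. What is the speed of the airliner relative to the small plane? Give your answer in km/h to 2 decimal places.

1009.89 km/h

Taking east as x and north as y: airliner velocity = (267.802, -735.779) km/h; small plane velocity = (39.265, 247.910) km/h.
Velocity of airliner relative to small plane = (267.802, -735.779) − (39.265, 247.910) = (228.537, -983.689) km/h.
Magnitude = |(228.537, -983.689)| = 1009.888 km/h.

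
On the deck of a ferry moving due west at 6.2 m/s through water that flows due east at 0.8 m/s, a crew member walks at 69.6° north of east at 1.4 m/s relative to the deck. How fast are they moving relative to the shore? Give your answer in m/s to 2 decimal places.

In east/north components (m/s): crew member relative to ferry = (0.488, 1.312); ferry relative to water = (-6.200, 0.000); water relative to ground = (0.800, 0.000).
Sum = (-4.912, 1.312) m/s.
Speed = |(-4.912, 1.312)| = 5.084 m/s.

5.08 m/s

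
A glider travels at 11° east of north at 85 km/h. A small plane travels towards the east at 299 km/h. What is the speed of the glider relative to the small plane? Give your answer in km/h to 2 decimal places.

Taking east as x and north as y: glider velocity = (16.219, 83.438) km/h; small plane velocity = (299.000, 0.000) km/h.
Velocity of glider relative to small plane = (16.219, 83.438) − (299.000, 0.000) = (-282.781, 83.438) km/h.
Magnitude = |(-282.781, 83.438)| = 294.834 km/h.

294.83 km/h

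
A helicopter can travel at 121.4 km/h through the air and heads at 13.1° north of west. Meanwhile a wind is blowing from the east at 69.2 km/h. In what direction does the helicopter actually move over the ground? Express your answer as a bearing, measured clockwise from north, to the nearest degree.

Taking east as x and north as y: velocity relative to the air = (-118.241, 27.515) km/h; the air relative to ground = (-69.200, 0.000) km/h.
Velocity relative to ground = (-118.241, 27.515) + (-69.200, 0.000) = (-187.441, 27.515) km/h.
Bearing = atan2(-187.44, 27.52) = 278.35° clockwise from north.

278°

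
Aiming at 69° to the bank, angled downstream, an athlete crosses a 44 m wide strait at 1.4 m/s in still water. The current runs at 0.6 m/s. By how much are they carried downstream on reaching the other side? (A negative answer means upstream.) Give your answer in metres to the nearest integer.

Perpendicular speed = 1.307 m/s; crossing time = 44 / 1.307 = 33.665 s.
Net downstream speed = 1.102 m/s.
Drift = 1.102 × 33.665 = 37.089 m (downstream).

37 m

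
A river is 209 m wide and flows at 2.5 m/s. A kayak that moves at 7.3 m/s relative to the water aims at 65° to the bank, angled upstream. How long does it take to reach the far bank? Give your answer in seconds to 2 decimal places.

The component of the kayak's velocity perpendicular to the bank is 7.3 × sin 65° = 6.616 m/s.
The flow acts along the bank and has no component across it.
Time = 209 / 6.616 = 31.590 s.

31.59 s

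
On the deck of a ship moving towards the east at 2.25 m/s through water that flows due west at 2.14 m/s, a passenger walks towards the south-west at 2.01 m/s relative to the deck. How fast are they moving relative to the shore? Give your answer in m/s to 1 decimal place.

In east/north components (m/s): passenger relative to ship = (-1.421, -1.421); ship relative to water = (2.250, 0.000); water relative to ground = (-2.140, 0.000).
Sum = (-1.311, -1.421) m/s.
Speed = |(-1.311, -1.421)| = 1.934 m/s.

1.9 m/s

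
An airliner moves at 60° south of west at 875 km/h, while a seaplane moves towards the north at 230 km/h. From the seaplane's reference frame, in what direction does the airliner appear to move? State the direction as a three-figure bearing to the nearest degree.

Taking east as x and north as y: airliner velocity = (-437.500, -757.772) km/h; seaplane velocity = (0.000, 230.000) km/h.
Velocity of airliner relative to seaplane = (-437.500, -757.772) − (0.000, 230.000) = (-437.500, -987.772) km/h.
Bearing = atan2(-437.50, -987.77) = 203.89° clockwise from north.

204°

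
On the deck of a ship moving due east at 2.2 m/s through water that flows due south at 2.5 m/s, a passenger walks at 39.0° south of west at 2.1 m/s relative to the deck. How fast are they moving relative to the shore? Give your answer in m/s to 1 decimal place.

In east/north components (m/s): passenger relative to ship = (-1.632, -1.322); ship relative to water = (2.200, 0.000); water relative to ground = (0.000, -2.500).
Sum = (0.568, -3.822) m/s.
Speed = |(0.568, -3.822)| = 3.864 m/s.

3.9 m/s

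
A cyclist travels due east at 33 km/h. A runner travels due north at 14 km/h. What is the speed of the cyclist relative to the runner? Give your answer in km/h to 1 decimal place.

Taking east as x and north as y: cyclist velocity = (33.000, 0.000) km/h; runner velocity = (0.000, 14.000) km/h.
Velocity of cyclist relative to runner = (33.000, 0.000) − (0.000, 14.000) = (33.000, -14.000) km/h.
Magnitude = |(33.000, -14.000)| = 35.847 km/h.

35.8 km/h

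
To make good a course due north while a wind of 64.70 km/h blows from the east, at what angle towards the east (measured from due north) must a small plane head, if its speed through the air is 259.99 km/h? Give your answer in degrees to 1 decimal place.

14.4°

The wind pushes perpendicular to the desired track; the heading must have a component into the wind equal to 64.70 km/h: 259.99 sin θ = 64.70.
sin θ = 0.2489, so θ = 14.410°.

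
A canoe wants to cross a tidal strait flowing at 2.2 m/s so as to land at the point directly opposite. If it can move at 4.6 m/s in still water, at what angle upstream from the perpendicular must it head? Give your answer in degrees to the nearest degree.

To cancel the current, the upstream component of the canoe's velocity must equal the flow: 4.6 sin θ = 2.2.
sin θ = 2.2 / 4.6 = 0.4783.
θ = arcsin(0.4783) = 28.572°.

29°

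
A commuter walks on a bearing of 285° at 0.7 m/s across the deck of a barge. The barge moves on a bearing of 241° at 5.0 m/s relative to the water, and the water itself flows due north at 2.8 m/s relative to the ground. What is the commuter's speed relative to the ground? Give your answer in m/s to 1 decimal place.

In east/north components (m/s): commuter relative to barge = (-0.676, 0.181); barge relative to water = (-4.373, -2.424); water relative to ground = (0.000, 2.800).
Sum = (-5.049, 0.557) m/s.
Speed = |(-5.049, 0.557)| = 5.080 m/s.

5.1 m/s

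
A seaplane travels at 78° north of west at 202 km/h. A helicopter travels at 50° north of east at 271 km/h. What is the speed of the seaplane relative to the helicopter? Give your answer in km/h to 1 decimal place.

216.4 km/h

Taking east as x and north as y: seaplane velocity = (-41.998, 197.586) km/h; helicopter velocity = (174.195, 207.598) km/h.
Velocity of seaplane relative to helicopter = (-41.998, 197.586) − (174.195, 207.598) = (-216.194, -10.012) km/h.
Magnitude = |(-216.194, -10.012)| = 216.425 km/h.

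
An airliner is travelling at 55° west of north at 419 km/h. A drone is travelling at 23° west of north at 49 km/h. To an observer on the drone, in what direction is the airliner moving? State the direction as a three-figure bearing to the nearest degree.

301°

Taking east as x and north as y: airliner velocity = (-343.225, 240.329) km/h; drone velocity = (-19.146, 45.105) km/h.
Velocity of airliner relative to drone = (-343.225, 240.329) − (-19.146, 45.105) = (-324.079, 195.224) km/h.
Bearing = atan2(-324.08, 195.22) = 301.06° clockwise from north.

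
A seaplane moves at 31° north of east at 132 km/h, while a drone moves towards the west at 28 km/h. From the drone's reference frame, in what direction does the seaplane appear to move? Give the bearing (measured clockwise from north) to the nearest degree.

064°

Taking east as x and north as y: seaplane velocity = (113.146, 67.985) km/h; drone velocity = (-28.000, 0.000) km/h.
Velocity of seaplane relative to drone = (113.146, 67.985) − (-28.000, 0.000) = (141.146, 67.985) km/h.
Bearing = atan2(141.15, 67.99) = 64.28° clockwise from north.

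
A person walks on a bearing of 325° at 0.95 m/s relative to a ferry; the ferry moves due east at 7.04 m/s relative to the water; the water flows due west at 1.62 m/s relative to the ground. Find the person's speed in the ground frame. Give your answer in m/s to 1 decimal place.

4.9 m/s

In east/north components (m/s): person relative to ferry = (-0.545, 0.778); ferry relative to water = (7.040, 0.000); water relative to ground = (-1.620, 0.000).
Sum = (4.875, 0.778) m/s.
Speed = |(4.875, 0.778)| = 4.937 m/s.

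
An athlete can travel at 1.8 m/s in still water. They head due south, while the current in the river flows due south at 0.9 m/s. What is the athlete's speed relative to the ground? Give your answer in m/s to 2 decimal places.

2.70 m/s

Taking east as x and north as y: velocity relative to the water = (0.000, -1.800) m/s; the water relative to ground = (0.000, -0.900) m/s.
Velocity relative to ground = (0.000, -1.800) + (0.000, -0.900) = (0.000, -2.700) m/s.
Speed = |(0.000, -2.700)| = 2.700 m/s.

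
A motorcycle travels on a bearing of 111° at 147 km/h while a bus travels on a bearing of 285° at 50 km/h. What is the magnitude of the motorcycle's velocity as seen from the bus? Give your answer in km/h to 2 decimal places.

Taking east as x and north as y: motorcycle velocity = (137.236, -52.680) km/h; bus velocity = (-48.296, 12.941) km/h.
Velocity of motorcycle relative to bus = (137.236, -52.680) − (-48.296, 12.941) = (185.533, -65.621) km/h.
Magnitude = |(185.533, -65.621)| = 196.796 km/h.

196.80 km/h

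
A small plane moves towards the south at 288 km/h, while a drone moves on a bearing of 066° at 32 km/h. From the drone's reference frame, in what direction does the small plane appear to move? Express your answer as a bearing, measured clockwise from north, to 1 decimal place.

Taking east as x and north as y: small plane velocity = (0.000, -288.000) km/h; drone velocity = (29.233, 13.016) km/h.
Velocity of small plane relative to drone = (0.000, -288.000) − (29.233, 13.016) = (-29.233, -301.016) km/h.
Bearing = atan2(-29.23, -301.02) = 185.55° clockwise from north.

185.5°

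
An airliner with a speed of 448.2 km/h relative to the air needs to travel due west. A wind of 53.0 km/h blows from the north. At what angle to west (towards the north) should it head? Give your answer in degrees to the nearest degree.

7°

The wind pushes perpendicular to the desired track; the heading must have a component into the wind equal to 53.0 km/h: 448.2 sin θ = 53.0.
sin θ = 0.1183, so θ = 6.791°.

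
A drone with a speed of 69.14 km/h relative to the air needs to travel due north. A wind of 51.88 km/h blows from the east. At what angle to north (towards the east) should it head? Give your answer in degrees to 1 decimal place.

The wind pushes perpendicular to the desired track; the heading must have a component into the wind equal to 51.88 km/h: 69.14 sin θ = 51.88.
sin θ = 0.7504, so θ = 48.622°.

48.6°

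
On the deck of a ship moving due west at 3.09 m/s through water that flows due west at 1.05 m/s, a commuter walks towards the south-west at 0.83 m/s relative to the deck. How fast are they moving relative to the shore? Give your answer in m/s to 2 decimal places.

In east/north components (m/s): commuter relative to ship = (-0.587, -0.587); ship relative to water = (-3.090, 0.000); water relative to ground = (-1.050, 0.000).
Sum = (-4.727, -0.587) m/s.
Speed = |(-4.727, -0.587)| = 4.763 m/s.

4.76 m/s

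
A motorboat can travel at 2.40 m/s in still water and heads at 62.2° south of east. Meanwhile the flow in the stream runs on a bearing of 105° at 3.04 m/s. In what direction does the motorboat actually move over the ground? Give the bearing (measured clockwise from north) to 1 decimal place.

125.7°

Taking east as x and north as y: velocity relative to the water = (1.119, -2.123) m/s; the water relative to ground = (2.936, -0.787) m/s.
Velocity relative to ground = (1.119, -2.123) + (2.936, -0.787) = (4.056, -2.910) m/s.
Bearing = atan2(4.06, -2.91) = 125.66° clockwise from north.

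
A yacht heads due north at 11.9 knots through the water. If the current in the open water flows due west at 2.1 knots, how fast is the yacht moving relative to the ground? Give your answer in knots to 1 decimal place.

12.1 knots

Taking east as x and north as y: velocity relative to the water = (0.000, 11.900) knots; the water relative to ground = (-2.100, 0.000) knots.
Velocity relative to ground = (0.000, 11.900) + (-2.100, 0.000) = (-2.100, 11.900) knots.
Speed = |(-2.100, 11.900)| = 12.084 knots.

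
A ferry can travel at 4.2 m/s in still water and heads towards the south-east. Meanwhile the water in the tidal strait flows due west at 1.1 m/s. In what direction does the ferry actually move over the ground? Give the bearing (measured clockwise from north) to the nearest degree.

Taking east as x and north as y: velocity relative to the water = (2.970, -2.970) m/s; the water relative to ground = (-1.100, 0.000) m/s.
Velocity relative to ground = (2.970, -2.970) + (-1.100, 0.000) = (1.870, -2.970) m/s.
Bearing = atan2(1.87, -2.97) = 147.81° clockwise from north.

148°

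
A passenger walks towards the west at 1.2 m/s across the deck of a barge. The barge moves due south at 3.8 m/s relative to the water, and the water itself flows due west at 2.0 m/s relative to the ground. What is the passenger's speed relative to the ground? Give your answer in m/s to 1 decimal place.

In east/north components (m/s): passenger relative to barge = (-1.200, 0.000); barge relative to water = (0.000, -3.800); water relative to ground = (-2.000, 0.000).
Sum = (-3.200, -3.800) m/s.
Speed = |(-3.200, -3.800)| = 4.968 m/s.

5.0 m/s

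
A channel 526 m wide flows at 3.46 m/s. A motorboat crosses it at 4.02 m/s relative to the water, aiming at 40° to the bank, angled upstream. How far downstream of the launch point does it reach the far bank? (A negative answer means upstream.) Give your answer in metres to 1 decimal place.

Perpendicular speed = 2.584 m/s; crossing time = 526 / 2.584 = 203.560 s.
Net downstream speed = 0.381 m/s.
Drift = 0.381 × 203.560 = 77.455 m (downstream).

77.5 m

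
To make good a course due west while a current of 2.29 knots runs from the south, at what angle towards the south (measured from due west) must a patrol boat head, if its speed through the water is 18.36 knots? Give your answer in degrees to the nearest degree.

7°

The current pushes perpendicular to the desired track; the heading must have a component into the current equal to 2.29 knots: 18.36 sin θ = 2.29.
sin θ = 0.1247, so θ = 7.165°.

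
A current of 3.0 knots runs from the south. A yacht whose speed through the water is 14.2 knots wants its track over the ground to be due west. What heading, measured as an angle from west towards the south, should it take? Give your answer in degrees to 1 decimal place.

The current pushes perpendicular to the desired track; the heading must have a component into the current equal to 3.0 knots: 14.2 sin θ = 3.0.
sin θ = 0.2113, so θ = 12.197°.

12.2°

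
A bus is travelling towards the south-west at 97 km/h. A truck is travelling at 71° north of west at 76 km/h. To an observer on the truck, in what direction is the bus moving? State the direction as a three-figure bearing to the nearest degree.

197°

Taking east as x and north as y: bus velocity = (-68.589, -68.589) km/h; truck velocity = (-24.743, 71.859) km/h.
Velocity of bus relative to truck = (-68.589, -68.589) − (-24.743, 71.859) = (-43.846, -140.449) km/h.
Bearing = atan2(-43.85, -140.45) = 197.34° clockwise from north.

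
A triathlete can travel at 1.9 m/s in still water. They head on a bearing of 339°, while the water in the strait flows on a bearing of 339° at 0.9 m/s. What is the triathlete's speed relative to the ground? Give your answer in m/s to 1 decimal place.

Taking east as x and north as y: velocity relative to the water = (-0.681, 1.774) m/s; the water relative to ground = (-0.323, 0.840) m/s.
Velocity relative to ground = (-0.681, 1.774) + (-0.323, 0.840) = (-1.003, 2.614) m/s.
Speed = |(-1.003, 2.614)| = 2.800 m/s.

2.8 m/s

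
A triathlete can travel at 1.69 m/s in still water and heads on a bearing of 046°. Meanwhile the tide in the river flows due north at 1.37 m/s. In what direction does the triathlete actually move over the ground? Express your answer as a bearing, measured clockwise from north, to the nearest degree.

026°

Taking east as x and north as y: velocity relative to the water = (1.216, 1.174) m/s; the water relative to ground = (0.000, 1.370) m/s.
Velocity relative to ground = (1.216, 1.174) + (0.000, 1.370) = (1.216, 2.544) m/s.
Bearing = atan2(1.22, 2.54) = 25.54° clockwise from north.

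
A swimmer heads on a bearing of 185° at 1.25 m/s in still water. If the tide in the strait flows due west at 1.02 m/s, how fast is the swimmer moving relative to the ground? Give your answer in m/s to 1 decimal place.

1.7 m/s

Taking east as x and north as y: velocity relative to the water = (-0.109, -1.245) m/s; the water relative to ground = (-1.020, 0.000) m/s.
Velocity relative to ground = (-0.109, -1.245) + (-1.020, 0.000) = (-1.129, -1.245) m/s.
Speed = |(-1.129, -1.245)| = 1.681 m/s.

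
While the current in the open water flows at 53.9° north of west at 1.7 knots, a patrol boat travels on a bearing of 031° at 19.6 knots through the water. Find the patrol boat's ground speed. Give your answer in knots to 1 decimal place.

Taking east as x and north as y: velocity relative to the water = (10.095, 16.800) knots; the water relative to ground = (-1.002, 1.374) knots.
Velocity relative to ground = (10.095, 16.800) + (-1.002, 1.374) = (9.093, 18.174) knots.
Speed = |(9.093, 18.174)| = 20.322 knots.

20.3 knots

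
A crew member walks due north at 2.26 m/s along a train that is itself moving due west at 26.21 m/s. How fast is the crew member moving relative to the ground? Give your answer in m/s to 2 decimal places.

26.31 m/s

Taking east as x and north as y: train velocity = (-26.210, 0.000) m/s; crew member velocity relative to train = (0.000, 2.260) m/s.
Velocity relative to ground = (-26.210, 0.000) + (0.000, 2.260) = (-26.210, 2.260) m/s.
Speed = |(-26.210, 2.260)| = 26.307 m/s.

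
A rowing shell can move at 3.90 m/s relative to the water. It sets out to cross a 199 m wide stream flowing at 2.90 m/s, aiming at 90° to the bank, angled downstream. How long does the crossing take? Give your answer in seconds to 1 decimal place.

The component of the rowing shell's velocity perpendicular to the bank is 3.90 m/s.
Only the cross-stream component determines the crossing time; the current contributes nothing perpendicular to the bank.
Time = 199 / 3.900 = 51.026 s.

51.0 s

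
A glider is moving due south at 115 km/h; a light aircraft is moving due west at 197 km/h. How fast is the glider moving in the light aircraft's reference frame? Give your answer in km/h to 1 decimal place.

228.1 km/h

Taking east as x and north as y: glider velocity = (0.000, -115.000) km/h; light aircraft velocity = (-197.000, 0.000) km/h.
Velocity of glider relative to light aircraft = (0.000, -115.000) − (-197.000, 0.000) = (197.000, -115.000) km/h.
Magnitude = |(197.000, -115.000)| = 228.110 km/h.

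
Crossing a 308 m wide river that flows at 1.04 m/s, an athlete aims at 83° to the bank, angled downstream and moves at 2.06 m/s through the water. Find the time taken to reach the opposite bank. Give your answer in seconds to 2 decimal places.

The component of the athlete's velocity perpendicular to the bank is 2.06 × sin 83° = 2.045 m/s.
The flow acts along the bank and has no component across it.
Time = 308 / 2.045 = 150.637 s.

150.64 s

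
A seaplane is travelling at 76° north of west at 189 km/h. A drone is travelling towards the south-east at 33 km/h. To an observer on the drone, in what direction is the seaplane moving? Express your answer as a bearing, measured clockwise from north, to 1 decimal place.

341.5°

Taking east as x and north as y: seaplane velocity = (-45.723, 183.386) km/h; drone velocity = (23.335, -23.335) km/h.
Velocity of seaplane relative to drone = (-45.723, 183.386) − (23.335, -23.335) = (-69.058, 206.720) km/h.
Bearing = atan2(-69.06, 206.72) = 341.53° clockwise from north.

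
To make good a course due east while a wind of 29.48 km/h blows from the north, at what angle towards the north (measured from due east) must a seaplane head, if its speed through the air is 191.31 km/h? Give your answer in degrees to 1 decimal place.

8.9°

The wind pushes perpendicular to the desired track; the heading must have a component into the wind equal to 29.48 km/h: 191.31 sin θ = 29.48.
sin θ = 0.1541, so θ = 8.864°.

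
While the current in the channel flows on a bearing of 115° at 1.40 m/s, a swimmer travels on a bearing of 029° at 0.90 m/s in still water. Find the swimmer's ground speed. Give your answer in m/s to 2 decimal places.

Taking east as x and north as y: velocity relative to the water = (0.436, 0.787) m/s; the water relative to ground = (1.269, -0.592) m/s.
Velocity relative to ground = (0.436, 0.787) + (1.269, -0.592) = (1.705, 0.195) m/s.
Speed = |(1.705, 0.195)| = 1.716 m/s.

1.72 m/s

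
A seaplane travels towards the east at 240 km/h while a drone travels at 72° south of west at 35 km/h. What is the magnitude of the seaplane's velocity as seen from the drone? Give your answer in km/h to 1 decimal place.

Taking east as x and north as y: seaplane velocity = (240.000, 0.000) km/h; drone velocity = (-10.816, -33.287) km/h.
Velocity of seaplane relative to drone = (240.000, 0.000) − (-10.816, -33.287) = (250.816, 33.287) km/h.
Magnitude = |(250.816, 33.287)| = 253.015 km/h.

253.0 km/h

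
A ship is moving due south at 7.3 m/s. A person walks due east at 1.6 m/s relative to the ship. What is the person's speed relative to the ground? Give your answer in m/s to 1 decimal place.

7.5 m/s

Taking east as x and north as y: ship velocity = (0.000, -7.300) m/s; person velocity relative to ship = (1.600, 0.000) m/s.
Velocity relative to ground = (0.000, -7.300) + (1.600, 0.000) = (1.600, -7.300) m/s.
Speed = |(1.600, -7.300)| = 7.473 m/s.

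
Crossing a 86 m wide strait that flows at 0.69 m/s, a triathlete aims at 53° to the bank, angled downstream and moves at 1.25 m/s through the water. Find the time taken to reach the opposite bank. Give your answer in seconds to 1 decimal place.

The component of the triathlete's velocity perpendicular to the bank is 1.25 × sin 53° = 0.998 m/s.
Only the cross-stream component determines the crossing time; the current contributes nothing perpendicular to the bank.
Time = 86 / 0.998 = 86.147 s.

86.1 s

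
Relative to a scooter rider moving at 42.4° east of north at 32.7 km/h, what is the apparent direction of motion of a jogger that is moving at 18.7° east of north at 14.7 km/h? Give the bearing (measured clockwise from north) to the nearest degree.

Taking east as x and north as y: jogger velocity = (4.713, 13.924) km/h; scooter rider velocity = (22.050, 24.147) km/h.
Velocity of jogger relative to scooter rider = (4.713, 13.924) − (22.050, 24.147) = (-17.337, -10.223) km/h.
Bearing = atan2(-17.34, -10.22) = 239.47° clockwise from north.

239°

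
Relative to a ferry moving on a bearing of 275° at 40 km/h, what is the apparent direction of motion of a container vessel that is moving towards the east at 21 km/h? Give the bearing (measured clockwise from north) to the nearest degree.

Taking east as x and north as y: container vessel velocity = (21.000, 0.000) km/h; ferry velocity = (-39.848, 3.486) km/h.
Velocity of container vessel relative to ferry = (21.000, 0.000) − (-39.848, 3.486) = (60.848, -3.486) km/h.
Bearing = atan2(60.85, -3.49) = 93.28° clockwise from north.

093°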